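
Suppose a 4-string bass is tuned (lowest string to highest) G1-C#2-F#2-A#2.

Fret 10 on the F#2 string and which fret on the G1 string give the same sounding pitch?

21

Fret 10 on F#2 is MIDI 42 + 10 = 52 (E3). On the G1 string (open MIDI 31), that pitch is 52 − 31 = fret 21.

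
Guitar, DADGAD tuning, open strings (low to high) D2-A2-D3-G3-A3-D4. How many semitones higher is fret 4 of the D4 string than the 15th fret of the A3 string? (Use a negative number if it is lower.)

-6 semitones

D4 at fret 4 → F♯4 (MIDI 66); A3 at fret 15 → C5 (MIDI 72).
66 − 72 = -6, so the two pitches are 6 semitones apart.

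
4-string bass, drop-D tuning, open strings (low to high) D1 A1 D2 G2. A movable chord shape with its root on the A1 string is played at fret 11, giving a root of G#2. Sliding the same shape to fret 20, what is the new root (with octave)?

F3

Moving from fret 11 to fret 20 shifts the root by 9 semitones.
G#2 up 9 semitones is F3.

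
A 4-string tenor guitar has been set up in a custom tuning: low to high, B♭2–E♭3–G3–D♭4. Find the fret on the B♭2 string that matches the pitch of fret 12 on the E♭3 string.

E♭3 at fret 12 is E♭3 + 12 semitones = E♭4.
The open B♭2 string is 5 semitones below the open E♭3, so the same pitch on the B♭2 string lies at fret 12 + 5 = 17.

17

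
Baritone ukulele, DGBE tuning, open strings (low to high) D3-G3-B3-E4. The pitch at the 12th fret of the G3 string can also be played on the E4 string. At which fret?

Fret 12 on G3 is MIDI 55 + 12 = 67 (G4). On the E4 string (open MIDI 64), that pitch is 67 − 64 = fret 3.

3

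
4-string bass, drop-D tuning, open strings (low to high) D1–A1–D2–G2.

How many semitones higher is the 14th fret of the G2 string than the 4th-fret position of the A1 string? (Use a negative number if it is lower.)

20 semitones

G2 at fret 14 → A3 (MIDI 57); A1 at fret 4 → C#2 (MIDI 37).
57 − 37 = 20, so the two pitches are 20 semitones apart.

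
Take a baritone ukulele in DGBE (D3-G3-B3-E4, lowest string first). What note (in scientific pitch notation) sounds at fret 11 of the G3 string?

F#4

G3 is MIDI 55. Adding 11 gives 66, which is F#4.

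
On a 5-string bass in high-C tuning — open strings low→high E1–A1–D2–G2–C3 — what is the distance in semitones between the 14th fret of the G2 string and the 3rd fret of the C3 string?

6 semitones

G2 at fret 14 → A3 (MIDI 57); C3 at fret 3 → D#3 (MIDI 51).
57 − 51 = 6, so the two pitches are 6 semitones apart, with A3 the higher.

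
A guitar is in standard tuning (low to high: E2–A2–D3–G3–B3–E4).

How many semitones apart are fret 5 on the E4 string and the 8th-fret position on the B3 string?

2 semitones

E4 at fret 5 → A4 (MIDI 69); B3 at fret 8 → G4 (MIDI 67).
69 − 67 = 2, so the two pitches are 2 semitones apart, with A4 the higher.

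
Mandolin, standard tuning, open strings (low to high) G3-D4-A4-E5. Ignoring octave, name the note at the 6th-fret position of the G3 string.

Each fret is one semitone, so G3 + 6 = C#.
(Equivalently spelled Db.)

C#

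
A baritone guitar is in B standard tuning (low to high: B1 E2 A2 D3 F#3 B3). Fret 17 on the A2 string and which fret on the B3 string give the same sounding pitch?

3

A2 at fret 17 is A2 + 17 semitones = D4.
The open B3 string is 14 semitones above the open A2, so the same pitch on the B3 string lies at fret 17 − 14 = 3.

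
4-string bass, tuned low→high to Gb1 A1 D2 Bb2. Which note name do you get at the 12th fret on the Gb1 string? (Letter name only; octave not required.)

Gb1 is MIDI 30. Adding 12 gives 42; 42 mod 12 = 6, i.e. Gb.
(Equivalently spelled F#.)

Gb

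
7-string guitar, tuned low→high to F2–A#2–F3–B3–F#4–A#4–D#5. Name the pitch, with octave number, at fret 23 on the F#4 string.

Each fret is one semitone, so F#4 + 23 = F6.

F6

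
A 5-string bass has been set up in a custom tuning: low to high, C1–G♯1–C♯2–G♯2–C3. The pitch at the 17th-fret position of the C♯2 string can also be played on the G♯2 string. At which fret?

10

Fret 17 on C♯2 is MIDI 37 + 17 = 54 (F♯3). On the G♯2 string (open MIDI 44), that pitch is 54 − 44 = fret 10.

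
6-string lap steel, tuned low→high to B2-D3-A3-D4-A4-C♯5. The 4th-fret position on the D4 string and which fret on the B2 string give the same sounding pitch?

D4 at fret 4 is D4 + 4 semitones = F♯4.
The open B2 string is 15 semitones below the open D4, so the same pitch on the B2 string lies at fret 4 + 15 = 19.

19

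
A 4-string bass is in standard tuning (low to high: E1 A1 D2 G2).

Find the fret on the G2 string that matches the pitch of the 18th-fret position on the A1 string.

Fret 18 on A1 is MIDI 33 + 18 = 51 (D#3). On the G2 string (open MIDI 43), that pitch is 51 − 43 = fret 8.

8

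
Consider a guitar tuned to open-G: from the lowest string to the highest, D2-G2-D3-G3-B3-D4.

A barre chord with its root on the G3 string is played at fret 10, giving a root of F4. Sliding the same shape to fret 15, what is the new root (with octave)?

Moving from fret 10 to fret 15 shifts the root by 5 semitones.
F4 up 5 semitones is A♯4.

A♯4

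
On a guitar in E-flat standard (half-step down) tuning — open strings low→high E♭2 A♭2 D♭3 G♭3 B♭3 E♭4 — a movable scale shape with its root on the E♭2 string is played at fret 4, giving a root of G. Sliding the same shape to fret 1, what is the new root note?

Moving from fret 4 to fret 1 shifts the root by -3 semitones.
G down 3 semitones is E.

E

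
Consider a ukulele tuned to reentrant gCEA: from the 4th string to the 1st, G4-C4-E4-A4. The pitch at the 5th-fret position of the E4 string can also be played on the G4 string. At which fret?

2

E4 at fret 5 is E4 + 5 semitones = A4.
The open G4 string is 3 semitones above the open E4, so the same pitch on the G4 string lies at fret 5 − 3 = 2.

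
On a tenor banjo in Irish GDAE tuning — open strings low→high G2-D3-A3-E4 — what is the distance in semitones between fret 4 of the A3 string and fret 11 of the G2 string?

7 semitones

A3 at fret 4 → C♯4 (MIDI 61); G2 at fret 11 → F♯3 (MIDI 54).
61 − 54 = 7, so the two pitches are 7 semitones apart, with C♯4 the higher.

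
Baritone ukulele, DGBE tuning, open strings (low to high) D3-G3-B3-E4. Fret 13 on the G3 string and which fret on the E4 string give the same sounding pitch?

G3 at fret 13 is G3 + 13 semitones = G#4.
The open E4 string is 9 semitones above the open G3, so the same pitch on the E4 string lies at fret 13 − 9 = 4.

4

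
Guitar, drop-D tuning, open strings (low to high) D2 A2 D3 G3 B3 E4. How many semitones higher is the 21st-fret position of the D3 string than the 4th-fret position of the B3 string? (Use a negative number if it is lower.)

8 semitones

D3 at fret 21 → B4 (MIDI 71); B3 at fret 4 → D#4 (MIDI 63).
71 − 63 = 8, so the two pitches are 8 semitones apart.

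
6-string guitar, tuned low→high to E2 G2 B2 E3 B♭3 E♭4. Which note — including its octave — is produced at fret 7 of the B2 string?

G♭3

B2 is MIDI 47. Adding 7 gives 54, which is G♭3.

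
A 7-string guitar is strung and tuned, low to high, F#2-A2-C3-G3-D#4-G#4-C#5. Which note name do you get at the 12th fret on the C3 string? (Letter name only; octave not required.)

C

The open C3 string plus 12 semitones: C–C#–D–D#–…–A#–B–C.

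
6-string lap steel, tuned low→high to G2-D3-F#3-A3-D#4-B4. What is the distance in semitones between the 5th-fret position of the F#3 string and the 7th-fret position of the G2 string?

F#3 at fret 5 → B3 (MIDI 59); G2 at fret 7 → D3 (MIDI 50).
59 − 50 = 9, so the two pitches are 9 semitones apart, with B3 the higher.

9 semitones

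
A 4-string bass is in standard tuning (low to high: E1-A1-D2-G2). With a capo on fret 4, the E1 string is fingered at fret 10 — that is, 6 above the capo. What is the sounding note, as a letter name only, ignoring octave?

D

The capo raises the open E1 by 4 semitones to G#1; fretting 6 more gives E1 + 4 + 6 = E1 + 10 semitones, landing on D.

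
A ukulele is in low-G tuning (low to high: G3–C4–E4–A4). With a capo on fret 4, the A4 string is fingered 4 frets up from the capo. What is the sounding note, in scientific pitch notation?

F5

The capo raises the open A4 by 4 semitones to C#5; fretting 4 more gives A4 + 4 + 4 = A4 + 8 semitones = F5.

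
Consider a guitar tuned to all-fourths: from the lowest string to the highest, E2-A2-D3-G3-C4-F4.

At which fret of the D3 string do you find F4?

F4 is 15 semitones above the open D3 (D–D#–E–F–…–D#–E–F), so it sits at fret 15.

15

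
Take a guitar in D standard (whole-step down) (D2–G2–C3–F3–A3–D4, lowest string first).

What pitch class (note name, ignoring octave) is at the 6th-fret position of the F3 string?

B

F3 is MIDI 53. Adding 6 gives 59; 59 mod 12 = 11, i.e. B.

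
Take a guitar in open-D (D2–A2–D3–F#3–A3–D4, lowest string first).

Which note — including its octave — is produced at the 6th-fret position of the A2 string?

D#3

The open A2 string plus 6 semitones: A–A#–B–C–C#–D–D#.
The walk passes from B into C once, so the octave number goes from 2 to 3.
(Equivalently spelled Eb3.)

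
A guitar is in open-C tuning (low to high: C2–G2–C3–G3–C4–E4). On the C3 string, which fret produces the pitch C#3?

C#3 is 1 semitone above the open C3 (C–C#), so it sits at fret 1.

1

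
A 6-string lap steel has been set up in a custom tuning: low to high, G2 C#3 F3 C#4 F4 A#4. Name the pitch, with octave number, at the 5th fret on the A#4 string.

Each fret is one semitone, so A#4 + 5 = D#5.

D#5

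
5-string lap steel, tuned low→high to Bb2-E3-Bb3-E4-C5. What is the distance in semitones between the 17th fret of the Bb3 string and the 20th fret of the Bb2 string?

9 semitones

Bb3 at fret 17 → Eb5 (MIDI 75); Bb2 at fret 20 → Gb4 (MIDI 66).
75 − 66 = 9, so the two pitches are 9 semitones apart, with Eb5 the higher.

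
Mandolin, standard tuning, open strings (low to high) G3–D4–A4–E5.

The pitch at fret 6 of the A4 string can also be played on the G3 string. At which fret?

20

A4 at fret 6 is A4 + 6 semitones = D♯5.
The open G3 string is 14 semitones below the open A4, so the same pitch on the G3 string lies at fret 6 + 14 = 20.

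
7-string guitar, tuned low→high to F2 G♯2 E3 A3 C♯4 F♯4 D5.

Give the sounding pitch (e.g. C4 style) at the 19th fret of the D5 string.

Each fret is one semitone, so D5 + 19 = A6.

A6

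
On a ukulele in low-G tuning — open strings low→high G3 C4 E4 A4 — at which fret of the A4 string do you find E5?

7

E5 is 7 semitones above the open A4 (A–A#–B–C–C#–D–D#–E), so it sits at fret 7.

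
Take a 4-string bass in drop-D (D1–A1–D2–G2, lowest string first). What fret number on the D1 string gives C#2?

11

C#2 is 11 semitones above the open D1 (D–D#–E–F–…–B–C–C#), so it sits at fret 11.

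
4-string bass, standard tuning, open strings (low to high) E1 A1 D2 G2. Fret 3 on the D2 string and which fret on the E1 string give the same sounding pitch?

Fret 3 on D2 is MIDI 38 + 3 = 41 (F2). On the E1 string (open MIDI 28), that pitch is 41 − 28 = fret 13.

13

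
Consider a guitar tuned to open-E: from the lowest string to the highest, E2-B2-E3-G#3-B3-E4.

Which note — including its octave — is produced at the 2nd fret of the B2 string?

C#3

Each fret is one semitone, so B2 + 2 = C#3.
(Equivalently spelled Db3.)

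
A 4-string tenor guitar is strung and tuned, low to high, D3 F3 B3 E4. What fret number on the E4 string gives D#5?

11

D#5 is 11 semitones above the open E4 (E–F–F#–G–…–C#–D–D#), so it sits at fret 11.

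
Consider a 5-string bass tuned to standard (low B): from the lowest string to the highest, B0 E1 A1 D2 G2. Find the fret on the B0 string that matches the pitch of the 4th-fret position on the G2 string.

24

Fret 4 on G2 is MIDI 43 + 4 = 47 (B2). On the B0 string (open MIDI 23), that pitch is 47 − 23 = fret 24.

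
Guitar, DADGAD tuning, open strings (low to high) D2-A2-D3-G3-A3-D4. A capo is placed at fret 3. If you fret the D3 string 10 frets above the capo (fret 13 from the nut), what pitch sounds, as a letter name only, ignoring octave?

D♯

The capo raises the open D3 by 3 semitones to F3; fretting 10 more gives D3 + 3 + 10 = D3 + 13 semitones, landing on D♯.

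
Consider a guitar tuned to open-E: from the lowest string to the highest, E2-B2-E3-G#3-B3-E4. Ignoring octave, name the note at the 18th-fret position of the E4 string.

A#

Each fret is one semitone, so E4 + 18 = A#.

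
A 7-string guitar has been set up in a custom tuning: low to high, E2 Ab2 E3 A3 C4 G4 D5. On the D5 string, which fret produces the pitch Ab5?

6

Ab5 is 6 semitones above the open D5 (D–Eb–E–F–Gb–G–Ab), so it sits at fret 6.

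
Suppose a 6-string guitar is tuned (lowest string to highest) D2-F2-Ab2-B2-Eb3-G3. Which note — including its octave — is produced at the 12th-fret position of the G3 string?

G3 is MIDI 55. Adding 12 gives 67, which is G4.

G4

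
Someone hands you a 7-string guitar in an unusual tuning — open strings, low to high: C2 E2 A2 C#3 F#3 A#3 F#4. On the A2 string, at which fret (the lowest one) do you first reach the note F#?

9

From A2, count semitones up the chromatic scale until reaching F#: A–A#–B–C–C#–D–D#–E–F–F# — 9 steps.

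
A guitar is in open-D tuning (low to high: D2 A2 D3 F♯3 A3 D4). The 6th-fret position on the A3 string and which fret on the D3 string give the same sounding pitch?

13

A3 at fret 6 is A3 + 6 semitones = D♯4.
The open D3 string is 7 semitones below the open A3, so the same pitch on the D3 string lies at fret 6 + 7 = 13.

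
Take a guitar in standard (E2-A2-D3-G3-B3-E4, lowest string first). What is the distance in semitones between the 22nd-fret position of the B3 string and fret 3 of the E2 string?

38 semitones

B3 at fret 22 → A5 (MIDI 81); E2 at fret 3 → G2 (MIDI 43).
81 − 43 = 38, so the two pitches are 38 semitones apart, with A5 the higher.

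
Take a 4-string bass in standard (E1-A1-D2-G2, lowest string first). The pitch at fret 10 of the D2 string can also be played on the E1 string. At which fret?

D2 at fret 10 is D2 + 10 semitones = C3.
The open E1 string is 10 semitones below the open D2, so the same pitch on the E1 string lies at fret 10 + 10 = 20.

20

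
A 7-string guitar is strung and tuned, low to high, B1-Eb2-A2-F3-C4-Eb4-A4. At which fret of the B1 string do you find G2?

8

G2 is 8 semitones above the open B1 (B–C–Db–D–Eb–E–F–Gb–G), so it sits at fret 8.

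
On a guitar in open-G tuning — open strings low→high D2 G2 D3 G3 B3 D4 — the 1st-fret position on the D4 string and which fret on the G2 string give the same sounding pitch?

Fret 1 on D4 is MIDI 62 + 1 = 63 (D♯4). On the G2 string (open MIDI 43), that pitch is 63 − 43 = fret 20.

20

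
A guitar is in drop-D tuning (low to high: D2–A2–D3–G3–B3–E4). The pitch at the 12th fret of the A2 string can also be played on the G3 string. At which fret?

2

Fret 12 on A2 is MIDI 45 + 12 = 57 (A3). On the G3 string (open MIDI 55), that pitch is 57 − 55 = fret 2.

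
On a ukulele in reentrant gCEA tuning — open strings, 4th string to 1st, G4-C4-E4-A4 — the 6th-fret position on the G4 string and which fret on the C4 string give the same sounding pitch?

13

Fret 6 on G4 is MIDI 67 + 6 = 73 (C♯5). On the C4 string (open MIDI 60), that pitch is 73 − 60 = fret 13.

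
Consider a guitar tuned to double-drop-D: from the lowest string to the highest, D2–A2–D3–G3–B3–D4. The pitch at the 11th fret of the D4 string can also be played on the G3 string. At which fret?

18

D4 at fret 11 is D4 + 11 semitones = C#5.
The open G3 string is 7 semitones below the open D4, so the same pitch on the G3 string lies at fret 11 + 7 = 18.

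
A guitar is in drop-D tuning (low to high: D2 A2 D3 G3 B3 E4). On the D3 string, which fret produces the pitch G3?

5

G3 is 5 semitones above the open D3 (D–D#–E–F–F#–G), so it sits at fret 5.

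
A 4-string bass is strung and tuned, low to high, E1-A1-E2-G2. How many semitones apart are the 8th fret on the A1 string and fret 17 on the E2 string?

A1 at fret 8 → F2 (MIDI 41); E2 at fret 17 → A3 (MIDI 57).
41 − 57 = -16, so the two pitches are 16 semitones apart, with A3 the higher.

16 semitones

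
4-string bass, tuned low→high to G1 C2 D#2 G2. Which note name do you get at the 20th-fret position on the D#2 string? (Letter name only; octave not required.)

Each fret is one semitone, so D#2 + 20 = B.

B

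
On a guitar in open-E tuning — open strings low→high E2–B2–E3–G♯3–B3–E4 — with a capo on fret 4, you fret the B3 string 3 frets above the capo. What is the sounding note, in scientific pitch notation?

F♯4

The capo raises the open B3 by 4 semitones to D♯4; fretting 3 more gives B3 + 4 + 3 = B3 + 7 semitones = F♯4.
(Also written G♭.)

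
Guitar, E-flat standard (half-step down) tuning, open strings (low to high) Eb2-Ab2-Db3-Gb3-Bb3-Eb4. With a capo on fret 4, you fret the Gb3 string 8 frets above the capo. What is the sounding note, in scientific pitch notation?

Gb4

The capo raises the open Gb3 by 4 semitones to Bb3; fretting 8 more gives Gb3 + 4 + 8 = Gb3 + 12 semitones = Gb4.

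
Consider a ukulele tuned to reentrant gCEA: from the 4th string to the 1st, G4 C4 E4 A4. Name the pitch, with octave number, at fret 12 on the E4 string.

E5

Each fret is one semitone, so E4 + 12 = E5.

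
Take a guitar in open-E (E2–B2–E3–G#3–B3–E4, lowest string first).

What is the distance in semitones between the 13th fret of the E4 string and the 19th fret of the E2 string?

E4 at fret 13 → F5 (MIDI 77); E2 at fret 19 → B3 (MIDI 59).
77 − 59 = 18, so the two pitches are 18 semitones apart, with F5 the higher.

18 semitones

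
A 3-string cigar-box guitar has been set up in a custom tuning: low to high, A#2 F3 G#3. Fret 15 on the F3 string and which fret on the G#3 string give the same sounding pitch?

F3 at fret 15 is F3 + 15 semitones = G#4.
The open G#3 string is 3 semitones above the open F3, so the same pitch on the G#3 string lies at fret 15 − 3 = 12.

12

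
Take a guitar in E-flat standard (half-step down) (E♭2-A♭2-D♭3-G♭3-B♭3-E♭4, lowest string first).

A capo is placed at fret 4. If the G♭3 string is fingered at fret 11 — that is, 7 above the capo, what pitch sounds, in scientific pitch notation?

The capo raises the open G♭3 by 4 semitones to B♭3; fretting 7 more gives G♭3 + 4 + 7 = G♭3 + 11 semitones = F4.

F4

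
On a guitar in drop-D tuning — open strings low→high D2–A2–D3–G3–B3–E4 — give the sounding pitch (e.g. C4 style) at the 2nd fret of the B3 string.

Each fret is one semitone, so B3 + 2 = C#4.

C#4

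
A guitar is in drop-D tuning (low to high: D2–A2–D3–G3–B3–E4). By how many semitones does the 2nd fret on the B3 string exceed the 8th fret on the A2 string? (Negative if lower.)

8 semitones

B3 at fret 2 → C♯4 (MIDI 61); A2 at fret 8 → F3 (MIDI 53).
61 − 53 = 8, so the two pitches are 8 semitones apart.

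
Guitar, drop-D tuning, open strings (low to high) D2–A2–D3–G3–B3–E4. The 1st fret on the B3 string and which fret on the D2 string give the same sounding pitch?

B3 at fret 1 is B3 + 1 semitone = C4.
The open D2 string is 21 semitones below the open B3, so the same pitch on the D2 string lies at fret 1 + 21 = 22.

22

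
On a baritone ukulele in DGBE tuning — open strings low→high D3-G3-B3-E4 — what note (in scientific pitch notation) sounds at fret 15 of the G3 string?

G3 is MIDI 55. Adding 15 gives 70, which is A#4.

A#4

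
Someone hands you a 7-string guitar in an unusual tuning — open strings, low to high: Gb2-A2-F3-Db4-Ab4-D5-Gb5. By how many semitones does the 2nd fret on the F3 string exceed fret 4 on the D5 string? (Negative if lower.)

-23 semitones

F3 at fret 2 → G3 (MIDI 55); D5 at fret 4 → Gb5 (MIDI 78).
55 − 78 = -23, so the two pitches are 23 semitones apart.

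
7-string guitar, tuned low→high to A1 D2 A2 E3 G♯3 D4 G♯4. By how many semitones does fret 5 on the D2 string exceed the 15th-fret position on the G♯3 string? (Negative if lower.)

D2 at fret 5 → G2 (MIDI 43); G♯3 at fret 15 → B4 (MIDI 71).
43 − 71 = -28, so the two pitches are 28 semitones apart.

-28 semitones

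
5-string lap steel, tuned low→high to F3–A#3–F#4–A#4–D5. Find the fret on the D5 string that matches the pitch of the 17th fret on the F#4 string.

9

F#4 at fret 17 is F#4 + 17 semitones = B5.
The open D5 string is 8 semitones above the open F#4, so the same pitch on the D5 string lies at fret 17 − 8 = 9.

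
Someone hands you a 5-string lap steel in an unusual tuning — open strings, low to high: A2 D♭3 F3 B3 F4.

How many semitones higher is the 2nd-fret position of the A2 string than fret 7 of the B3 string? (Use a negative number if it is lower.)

A2 at fret 2 → B2 (MIDI 47); B3 at fret 7 → G♭4 (MIDI 66).
47 − 66 = -19, so the two pitches are 19 semitones apart.

-19 semitones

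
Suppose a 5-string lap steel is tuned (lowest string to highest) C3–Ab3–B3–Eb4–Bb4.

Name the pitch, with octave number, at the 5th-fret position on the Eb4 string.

Eb4 is MIDI 63. Adding 5 gives 68, which is Ab4.
(Equivalently spelled G#4.)

Ab4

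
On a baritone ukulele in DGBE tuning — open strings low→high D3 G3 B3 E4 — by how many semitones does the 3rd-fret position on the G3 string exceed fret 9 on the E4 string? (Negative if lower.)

G3 at fret 3 → A♯3 (MIDI 58); E4 at fret 9 → C♯5 (MIDI 73).
58 − 73 = -15, so the two pitches are 15 semitones apart.

-15 semitones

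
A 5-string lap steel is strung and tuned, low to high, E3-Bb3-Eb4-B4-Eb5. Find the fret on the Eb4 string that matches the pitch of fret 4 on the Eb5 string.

16

Fret 4 on Eb5 is MIDI 75 + 4 = 79 (G5). On the Eb4 string (open MIDI 63), that pitch is 79 − 63 = fret 16.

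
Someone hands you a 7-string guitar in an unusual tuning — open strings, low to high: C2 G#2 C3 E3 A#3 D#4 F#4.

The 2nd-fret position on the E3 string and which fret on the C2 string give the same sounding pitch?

E3 at fret 2 is E3 + 2 semitones = F#3.
The open C2 string is 16 semitones below the open E3, so the same pitch on the C2 string lies at fret 2 + 16 = 18.

18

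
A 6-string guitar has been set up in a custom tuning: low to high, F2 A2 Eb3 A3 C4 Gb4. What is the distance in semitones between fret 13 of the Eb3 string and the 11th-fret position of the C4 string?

7 semitones

Eb3 at fret 13 → E4 (MIDI 64); C4 at fret 11 → B4 (MIDI 71).
64 − 71 = -7, so the two pitches are 7 semitones apart, with B4 the higher.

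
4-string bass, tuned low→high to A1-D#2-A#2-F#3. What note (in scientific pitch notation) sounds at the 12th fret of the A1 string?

A2

A1 is MIDI 33. Adding 12 gives 45, which is A2.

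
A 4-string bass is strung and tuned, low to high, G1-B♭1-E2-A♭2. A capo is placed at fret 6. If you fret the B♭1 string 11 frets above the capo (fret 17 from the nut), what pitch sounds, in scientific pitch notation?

E♭3

The capo raises the open B♭1 by 6 semitones to E2; fretting 11 more gives B♭1 + 6 + 11 = B♭1 + 17 semitones = E♭3.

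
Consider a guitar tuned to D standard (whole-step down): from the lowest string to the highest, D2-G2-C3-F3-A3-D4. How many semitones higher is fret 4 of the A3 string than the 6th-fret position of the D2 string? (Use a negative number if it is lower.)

17 semitones

A3 at fret 4 → C#4 (MIDI 61); D2 at fret 6 → G#2 (MIDI 44).
61 − 44 = 17, so the two pitches are 17 semitones apart.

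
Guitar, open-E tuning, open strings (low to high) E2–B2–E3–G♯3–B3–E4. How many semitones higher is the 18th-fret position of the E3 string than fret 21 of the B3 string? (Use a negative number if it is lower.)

E3 at fret 18 → A♯4 (MIDI 70); B3 at fret 21 → G♯5 (MIDI 80).
70 − 80 = -10, so the two pitches are 10 semitones apart.

-10 semitones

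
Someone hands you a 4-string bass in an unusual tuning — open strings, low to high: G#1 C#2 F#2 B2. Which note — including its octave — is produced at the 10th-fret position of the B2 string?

The open B2 string plus 10 semitones: B–C–C#–D–…–G–G#–A.
The walk passes from B into C once, so the octave number goes from 2 to 3.

A3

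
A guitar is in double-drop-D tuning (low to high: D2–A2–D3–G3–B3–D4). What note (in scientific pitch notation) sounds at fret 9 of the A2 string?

Each fret is one semitone, so A2 + 9 = F#3.

F#3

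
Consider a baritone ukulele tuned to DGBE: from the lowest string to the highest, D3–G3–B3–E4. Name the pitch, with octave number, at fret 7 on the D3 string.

D3 is MIDI 50. Adding 7 gives 57, which is A3.

A3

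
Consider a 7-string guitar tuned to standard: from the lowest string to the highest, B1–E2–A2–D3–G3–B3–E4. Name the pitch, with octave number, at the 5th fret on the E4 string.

E4 is MIDI 64. Adding 5 gives 69, which is A4.

A4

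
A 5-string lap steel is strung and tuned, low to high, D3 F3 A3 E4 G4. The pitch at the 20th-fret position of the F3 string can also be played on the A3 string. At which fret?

16

Fret 20 on F3 is MIDI 53 + 20 = 73 (C#5). On the A3 string (open MIDI 57), that pitch is 73 − 57 = fret 16.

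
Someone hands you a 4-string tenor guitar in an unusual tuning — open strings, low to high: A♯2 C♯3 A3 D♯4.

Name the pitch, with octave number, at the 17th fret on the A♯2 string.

D♯4

Each fret is one semitone, so A♯2 + 17 = D♯4.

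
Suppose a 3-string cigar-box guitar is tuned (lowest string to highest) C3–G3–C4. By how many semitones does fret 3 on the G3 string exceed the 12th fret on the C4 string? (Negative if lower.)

-14 semitones

G3 at fret 3 → A♯3 (MIDI 58); C4 at fret 12 → C5 (MIDI 72).
58 − 72 = -14, so the two pitches are 14 semitones apart.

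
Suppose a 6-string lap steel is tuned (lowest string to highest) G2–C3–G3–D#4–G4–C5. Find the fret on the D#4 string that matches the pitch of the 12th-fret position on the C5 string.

21

Fret 12 on C5 is MIDI 72 + 12 = 84 (C6). On the D#4 string (open MIDI 63), that pitch is 84 − 63 = fret 21.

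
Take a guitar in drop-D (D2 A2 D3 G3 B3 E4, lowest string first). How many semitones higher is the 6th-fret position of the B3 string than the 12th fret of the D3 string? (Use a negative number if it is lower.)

B3 at fret 6 → F4 (MIDI 65); D3 at fret 12 → D4 (MIDI 62).
65 − 62 = 3, so the two pitches are 3 semitones apart.

3 semitones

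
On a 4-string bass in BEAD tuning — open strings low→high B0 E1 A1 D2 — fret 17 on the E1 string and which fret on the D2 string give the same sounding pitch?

7

E1 at fret 17 is E1 + 17 semitones = A2.
The open D2 string is 10 semitones above the open E1, so the same pitch on the D2 string lies at fret 17 − 10 = 7.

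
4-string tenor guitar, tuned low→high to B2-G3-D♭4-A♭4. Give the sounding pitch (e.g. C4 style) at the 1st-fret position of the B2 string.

C3

B2 is MIDI 47. Adding 1 gives 48, which is C3.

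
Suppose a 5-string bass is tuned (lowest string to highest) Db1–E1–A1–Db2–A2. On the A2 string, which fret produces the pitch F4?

F4 is 20 semitones above the open A2 (A–Bb–B–C–…–Eb–E–F), so it sits at fret 20.

20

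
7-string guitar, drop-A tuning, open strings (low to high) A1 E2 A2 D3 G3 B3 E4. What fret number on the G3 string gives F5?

F5 is 22 semitones above the open G3 (G–G#–A–A#–…–D#–E–F), so it sits at fret 22.

22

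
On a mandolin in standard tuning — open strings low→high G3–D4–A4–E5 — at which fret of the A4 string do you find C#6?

C#6 is 16 semitones above the open A4 (A–A#–B–C–…–B–C–C#), so it sits at fret 16.

16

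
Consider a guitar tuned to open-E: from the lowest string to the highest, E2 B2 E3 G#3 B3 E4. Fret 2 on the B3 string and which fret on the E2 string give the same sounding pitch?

B3 at fret 2 is B3 + 2 semitones = C#4.
The open E2 string is 19 semitones below the open B3, so the same pitch on the E2 string lies at fret 2 + 19 = 21.

21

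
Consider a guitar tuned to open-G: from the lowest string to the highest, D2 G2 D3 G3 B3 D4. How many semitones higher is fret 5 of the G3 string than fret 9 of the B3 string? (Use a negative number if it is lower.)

G3 at fret 5 → C4 (MIDI 60); B3 at fret 9 → G#4 (MIDI 68).
60 − 68 = -8, so the two pitches are 8 semitones apart.

-8 semitones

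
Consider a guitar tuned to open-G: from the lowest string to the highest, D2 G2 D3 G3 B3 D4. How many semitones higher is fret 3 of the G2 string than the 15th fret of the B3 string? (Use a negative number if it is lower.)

G2 at fret 3 → A♯2 (MIDI 46); B3 at fret 15 → D5 (MIDI 74).
46 − 74 = -28, so the two pitches are 28 semitones apart.

-28 semitones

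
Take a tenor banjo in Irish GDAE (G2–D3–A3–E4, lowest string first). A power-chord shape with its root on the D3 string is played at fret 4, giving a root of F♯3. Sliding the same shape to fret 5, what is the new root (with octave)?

G3

Moving from fret 4 to fret 5 shifts the root by 1 semitone.
F♯3 up 1 semitone is G3.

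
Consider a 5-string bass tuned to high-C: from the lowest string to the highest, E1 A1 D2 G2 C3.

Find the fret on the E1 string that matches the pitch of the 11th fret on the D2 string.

D2 at fret 11 is D2 + 11 semitones = C#3.
The open E1 string is 10 semitones below the open D2, so the same pitch on the E1 string lies at fret 11 + 10 = 21.

21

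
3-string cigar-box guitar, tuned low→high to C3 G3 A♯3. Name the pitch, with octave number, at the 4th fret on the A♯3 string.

The open A♯3 string plus 4 semitones: A#–B–C–C#–D.
The walk passes from B into C once, so the octave number goes from 3 to 4.

D4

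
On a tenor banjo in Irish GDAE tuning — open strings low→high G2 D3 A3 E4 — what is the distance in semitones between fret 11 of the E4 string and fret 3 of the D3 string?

22 semitones

E4 at fret 11 → D♯5 (MIDI 75); D3 at fret 3 → F3 (MIDI 53).
75 − 53 = 22, so the two pitches are 22 semitones apart, with D♯5 the higher.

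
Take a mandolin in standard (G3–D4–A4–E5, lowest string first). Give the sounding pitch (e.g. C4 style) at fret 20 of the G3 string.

Each fret is one semitone, so G3 + 20 = D#5.

D#5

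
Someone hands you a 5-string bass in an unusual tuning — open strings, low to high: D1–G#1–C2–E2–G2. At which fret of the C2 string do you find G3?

19

G3 is 19 semitones above the open C2 (C–C#–D–D#–…–F–F#–G), so it sits at fret 19.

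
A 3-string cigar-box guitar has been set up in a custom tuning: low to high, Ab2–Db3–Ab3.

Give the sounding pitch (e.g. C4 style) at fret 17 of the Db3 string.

The open Db3 string plus 17 semitones: Db–D–Eb–E–…–E–F–Gb.
The walk passes from B into C once, so the octave number goes from 3 to 4.
(Equivalently spelled F#4.)

Gb4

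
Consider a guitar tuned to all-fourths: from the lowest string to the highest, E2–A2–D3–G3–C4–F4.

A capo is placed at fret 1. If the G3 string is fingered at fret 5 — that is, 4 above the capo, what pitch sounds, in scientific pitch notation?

The capo raises the open G3 by 1 semitone to G♯3; fretting 4 more gives G3 + 1 + 4 = G3 + 5 semitones = C4.

C4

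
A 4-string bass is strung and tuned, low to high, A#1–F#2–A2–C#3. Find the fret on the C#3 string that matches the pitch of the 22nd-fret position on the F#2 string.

F#2 at fret 22 is F#2 + 22 semitones = E4.
The open C#3 string is 7 semitones above the open F#2, so the same pitch on the C#3 string lies at fret 22 − 7 = 15.

15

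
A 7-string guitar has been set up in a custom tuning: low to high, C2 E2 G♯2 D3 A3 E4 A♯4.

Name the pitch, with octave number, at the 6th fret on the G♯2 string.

D3

The open G♯2 string plus 6 semitones: G#–A–A#–B–C–C#–D.
The walk passes from B into C once, so the octave number goes from 2 to 3.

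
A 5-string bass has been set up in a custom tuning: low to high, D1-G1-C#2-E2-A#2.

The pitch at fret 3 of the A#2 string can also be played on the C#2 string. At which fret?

12

A#2 at fret 3 is A#2 + 3 semitones = C#3.
The open C#2 string is 9 semitones below the open A#2, so the same pitch on the C#2 string lies at fret 3 + 9 = 12.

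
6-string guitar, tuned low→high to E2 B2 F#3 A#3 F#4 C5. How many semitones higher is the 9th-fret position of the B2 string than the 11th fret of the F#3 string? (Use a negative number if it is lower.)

-9 semitones

B2 at fret 9 → G#3 (MIDI 56); F#3 at fret 11 → F4 (MIDI 65).
56 − 65 = -9, so the two pitches are 9 semitones apart.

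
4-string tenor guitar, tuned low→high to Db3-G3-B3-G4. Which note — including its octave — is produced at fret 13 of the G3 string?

G3 is MIDI 55. Adding 13 gives 68, which is Ab4.

Ab4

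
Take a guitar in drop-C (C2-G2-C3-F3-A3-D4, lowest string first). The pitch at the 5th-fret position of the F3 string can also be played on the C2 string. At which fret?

22

Fret 5 on F3 is MIDI 53 + 5 = 58 (A#3). On the C2 string (open MIDI 36), that pitch is 58 − 36 = fret 22.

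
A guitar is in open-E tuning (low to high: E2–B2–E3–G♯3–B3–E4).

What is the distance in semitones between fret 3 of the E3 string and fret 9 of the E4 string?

18 semitones

E3 at fret 3 → G3 (MIDI 55); E4 at fret 9 → C♯5 (MIDI 73).
55 − 73 = -18, so the two pitches are 18 semitones apart, with C♯5 the higher.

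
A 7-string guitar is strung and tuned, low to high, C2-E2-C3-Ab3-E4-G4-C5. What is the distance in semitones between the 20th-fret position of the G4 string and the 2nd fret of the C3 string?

G4 at fret 20 → Eb6 (MIDI 87); C3 at fret 2 → D3 (MIDI 50).
87 − 50 = 37, so the two pitches are 37 semitones apart, with Eb6 the higher.

37 semitones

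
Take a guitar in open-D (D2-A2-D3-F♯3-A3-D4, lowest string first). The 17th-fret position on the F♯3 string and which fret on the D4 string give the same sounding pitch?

9

Fret 17 on F♯3 is MIDI 54 + 17 = 71 (B4). On the D4 string (open MIDI 62), that pitch is 71 − 62 = fret 9.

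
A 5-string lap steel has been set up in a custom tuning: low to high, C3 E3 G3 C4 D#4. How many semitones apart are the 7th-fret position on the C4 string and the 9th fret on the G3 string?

C4 at fret 7 → G4 (MIDI 67); G3 at fret 9 → E4 (MIDI 64).
67 − 64 = 3, so the two pitches are 3 semitones apart, with G4 the higher.

3 semitones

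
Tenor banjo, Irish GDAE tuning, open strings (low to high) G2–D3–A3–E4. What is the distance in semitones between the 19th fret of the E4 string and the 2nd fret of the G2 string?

38 semitones

E4 at fret 19 → B5 (MIDI 83); G2 at fret 2 → A2 (MIDI 45).
83 − 45 = 38, so the two pitches are 38 semitones apart, with B5 the higher.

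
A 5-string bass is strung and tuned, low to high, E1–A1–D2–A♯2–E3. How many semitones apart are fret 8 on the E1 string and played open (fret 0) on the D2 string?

E1 at fret 8 → C2 (MIDI 36); D2 at fret 0 → D2 (MIDI 38).
36 − 38 = -2, so the two pitches are 2 semitones apart, with D2 the higher.

2 semitones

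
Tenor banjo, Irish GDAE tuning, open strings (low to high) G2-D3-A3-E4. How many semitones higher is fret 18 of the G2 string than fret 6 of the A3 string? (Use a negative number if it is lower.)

G2 at fret 18 → C♯4 (MIDI 61); A3 at fret 6 → D♯4 (MIDI 63).
61 − 63 = -2, so the two pitches are 2 semitones apart.

-2 semitones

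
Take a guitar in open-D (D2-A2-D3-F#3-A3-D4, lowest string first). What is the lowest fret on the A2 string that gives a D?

5

From A2, count semitones up the chromatic scale until reaching D: A–A#–B–C–C#–D — 5 steps.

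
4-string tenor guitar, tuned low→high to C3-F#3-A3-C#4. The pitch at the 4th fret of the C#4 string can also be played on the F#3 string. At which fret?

11

Fret 4 on C#4 is MIDI 61 + 4 = 65 (F4). On the F#3 string (open MIDI 54), that pitch is 65 − 54 = fret 11.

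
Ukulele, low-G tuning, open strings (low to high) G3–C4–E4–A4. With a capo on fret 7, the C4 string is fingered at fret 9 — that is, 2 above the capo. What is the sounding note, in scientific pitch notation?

The capo raises the open C4 by 7 semitones to G4; fretting 2 more gives C4 + 7 + 2 = C4 + 9 semitones = A4.

A4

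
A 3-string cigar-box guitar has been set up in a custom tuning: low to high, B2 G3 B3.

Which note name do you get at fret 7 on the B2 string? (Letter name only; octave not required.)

Gb

The open B2 string plus 7 semitones: B–C–Db–D–Eb–E–F–Gb.
(Equivalently spelled F#.)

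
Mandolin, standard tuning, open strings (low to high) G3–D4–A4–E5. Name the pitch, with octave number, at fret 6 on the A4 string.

D♯5

The open A4 string plus 6 semitones: A–A#–B–C–C#–D–D#.
The walk passes from B into C once, so the octave number goes from 4 to 5.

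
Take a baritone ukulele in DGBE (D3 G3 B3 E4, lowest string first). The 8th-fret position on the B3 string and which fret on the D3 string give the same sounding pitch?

17

Fret 8 on B3 is MIDI 59 + 8 = 67 (G4). On the D3 string (open MIDI 50), that pitch is 67 − 50 = fret 17.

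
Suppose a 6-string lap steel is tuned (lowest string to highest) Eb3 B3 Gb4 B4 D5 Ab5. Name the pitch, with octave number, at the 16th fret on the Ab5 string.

The open Ab5 string plus 16 semitones: Ab–A–Bb–B–…–Bb–B–C.
The walk passes from B into C 2 times, so the octave number goes from 5 to 7.

C7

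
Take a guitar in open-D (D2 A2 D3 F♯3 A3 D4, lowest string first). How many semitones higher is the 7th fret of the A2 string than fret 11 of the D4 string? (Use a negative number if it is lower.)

-21 semitones

A2 at fret 7 → E3 (MIDI 52); D4 at fret 11 → C♯5 (MIDI 73).
52 − 73 = -21, so the two pitches are 21 semitones apart.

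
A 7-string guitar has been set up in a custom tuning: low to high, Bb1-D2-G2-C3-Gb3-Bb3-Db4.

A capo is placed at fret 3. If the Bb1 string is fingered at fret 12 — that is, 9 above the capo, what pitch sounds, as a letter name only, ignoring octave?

Bb

The capo raises the open Bb1 by 3 semitones to Db2; fretting 9 more gives Bb1 + 3 + 9 = Bb1 + 12 semitones, landing on Bb.
(Also written A#.)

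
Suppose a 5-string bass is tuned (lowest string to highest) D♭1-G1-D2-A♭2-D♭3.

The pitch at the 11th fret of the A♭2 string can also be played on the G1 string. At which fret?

Fret 11 on A♭2 is MIDI 44 + 11 = 55 (G3). On the G1 string (open MIDI 31), that pitch is 55 − 31 = fret 24.

24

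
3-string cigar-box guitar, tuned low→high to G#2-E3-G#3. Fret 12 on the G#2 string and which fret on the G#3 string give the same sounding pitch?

0

G#2 at fret 12 is G#2 + 12 semitones = G#3.
The open G#3 string is 12 semitones above the open G#2, so the same pitch on the G#3 string lies at fret 12 − 12 = 0.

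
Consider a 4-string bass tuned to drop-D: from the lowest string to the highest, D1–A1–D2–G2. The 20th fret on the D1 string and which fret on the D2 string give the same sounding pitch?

8

Fret 20 on D1 is MIDI 26 + 20 = 46 (A#2). On the D2 string (open MIDI 38), that pitch is 46 − 38 = fret 8.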